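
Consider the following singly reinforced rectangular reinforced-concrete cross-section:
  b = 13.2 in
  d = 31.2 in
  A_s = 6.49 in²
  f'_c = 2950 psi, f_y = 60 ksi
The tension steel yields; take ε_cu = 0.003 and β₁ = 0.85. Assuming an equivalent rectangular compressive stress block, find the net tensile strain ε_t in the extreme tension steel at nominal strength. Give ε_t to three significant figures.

a = A_s f_y/(0.85 f'_c b) = 11.765 in.
β₁ = 0.85, so c = a/β₁ = 11.765/0.85 = 13.841 in.
From the linear strain diagram with ε_cu = 0.003: ε_t = 0.003 (d − c)/c = 0.003 × (31.2 − 13.841)/13.841 = 0.00376.
ε_t < 0.004 — the section is over-reinforced for flexure under ACI limits.

ε_t ≈ 0.00376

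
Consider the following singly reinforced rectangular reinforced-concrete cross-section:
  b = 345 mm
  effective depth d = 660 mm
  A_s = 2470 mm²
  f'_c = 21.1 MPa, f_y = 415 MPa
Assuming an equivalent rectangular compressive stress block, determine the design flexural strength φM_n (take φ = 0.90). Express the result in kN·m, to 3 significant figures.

φM_n ≈ 532 kN·m

T = A_s f_y = 2470 × 415 = 1025050 N = 1025.05 kN.
From C = T: a = T/(0.85 f'_c b) = 1025050/(0.85 × 21.1 × 345) = 165.66 mm.
M_n = T(d − a/2) = 1025.05 kN × (660 − 82.83) mm = 591.63 kN·m.
φM_n = 0.90 × 591.63 = 532.47 kN·m.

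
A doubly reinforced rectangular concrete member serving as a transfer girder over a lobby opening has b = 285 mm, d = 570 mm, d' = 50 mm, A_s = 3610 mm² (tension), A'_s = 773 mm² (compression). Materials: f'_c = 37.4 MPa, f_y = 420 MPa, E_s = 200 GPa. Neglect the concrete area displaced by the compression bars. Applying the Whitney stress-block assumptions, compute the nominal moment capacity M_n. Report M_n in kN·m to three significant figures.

Assume both tension and compression steel yield.
Net tension couple steel: A_s − A'_s = 2837 mm².
a = (A_s − A'_s) f_y / (0.85 f'_c b) = 1191540/(0.85 × 37.4 × 285) = 131.51 mm.
c = a/β₁ = 131.51/0.783 = 167.96 mm; ε'_s = 0.003(c − d')/c = 0.0021 ≥ f_y/E_s = 0.0021, so compression steel does yield.
M_n = (A_s − A'_s) f_y (d − a/2) + A'_s f_y (d − d') = [1191540 × (570 − 65.755) + 324660 × (570 − 50)] × 10⁻⁶ = 600.83 + 168.82 = 769.65 kN·m.

M_n ≈ 770 kN·m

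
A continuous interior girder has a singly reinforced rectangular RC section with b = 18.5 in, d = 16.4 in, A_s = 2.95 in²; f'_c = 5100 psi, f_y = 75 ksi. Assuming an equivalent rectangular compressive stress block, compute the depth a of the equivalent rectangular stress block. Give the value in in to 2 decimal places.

a ≈ 2.76 in

T = A_s f_y = 2.95 × 75 = 221.25 kips.
a = T/(0.85 f'_c b) = 221.25/(0.85 × 5.1 × 18.5) = 2.76 in.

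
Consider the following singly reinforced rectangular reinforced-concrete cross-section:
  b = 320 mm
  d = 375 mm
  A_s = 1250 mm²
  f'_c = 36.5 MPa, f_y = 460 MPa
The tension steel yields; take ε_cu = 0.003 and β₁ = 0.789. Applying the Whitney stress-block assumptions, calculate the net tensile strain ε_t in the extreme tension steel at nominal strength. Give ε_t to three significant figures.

ε_t ≈ 0.0123

a = A_s f_y/(0.85 f'_c b) = 57.92 mm.
β₁ = 0.789, so c = a/β₁ = 57.92/0.789 = 73.41 mm.
From the linear strain diagram with ε_cu = 0.003: ε_t = 0.003 (d − c)/c = 0.003 × (375 − 73.41)/73.41 = 0.0123.
Since ε_t ≥ 0.005, the section is tension-controlled.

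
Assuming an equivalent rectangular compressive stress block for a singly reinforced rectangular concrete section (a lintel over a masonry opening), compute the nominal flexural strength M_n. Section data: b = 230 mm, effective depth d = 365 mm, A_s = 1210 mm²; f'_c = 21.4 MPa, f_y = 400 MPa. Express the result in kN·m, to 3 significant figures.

T = A_s f_y = 1210 × 400 = 484000 N = 484 kN.
From C = T: a = T/(0.85 f'_c b) = 484000/(0.85 × 21.4 × 230) = 115.69 mm.
M_n = T(d − a/2) = 484 kN × (365 − 57.845) mm = 148.66 kN·m.

M_n ≈ 149 kN·m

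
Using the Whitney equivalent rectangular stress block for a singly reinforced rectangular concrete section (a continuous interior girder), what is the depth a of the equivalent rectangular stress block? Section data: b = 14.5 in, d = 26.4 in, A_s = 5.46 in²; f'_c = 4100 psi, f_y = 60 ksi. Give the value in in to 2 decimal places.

T = A_s f_y = 5.46 × 60 = 327.6 kips.
a = T/(0.85 f'_c b) = 327.6/(0.85 × 4.1 × 14.5) = 6.48 in.

a ≈ 6.48 in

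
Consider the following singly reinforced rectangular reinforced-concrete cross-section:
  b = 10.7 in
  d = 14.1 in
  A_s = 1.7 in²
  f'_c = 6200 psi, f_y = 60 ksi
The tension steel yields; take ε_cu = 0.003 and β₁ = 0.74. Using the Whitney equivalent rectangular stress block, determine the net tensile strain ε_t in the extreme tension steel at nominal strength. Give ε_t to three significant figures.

a = A_s f_y/(0.85 f'_c b) = 1.809 in.
β₁ = 0.74, so c = a/β₁ = 1.809/0.74 = 2.445 in.
From the linear strain diagram with ε_cu = 0.003: ε_t = 0.003 (d − c)/c = 0.003 × (14.1 − 2.445)/2.445 = 0.0143.
Since ε_t ≥ 0.005, the section is tension-controlled.

ε_t ≈ 0.0143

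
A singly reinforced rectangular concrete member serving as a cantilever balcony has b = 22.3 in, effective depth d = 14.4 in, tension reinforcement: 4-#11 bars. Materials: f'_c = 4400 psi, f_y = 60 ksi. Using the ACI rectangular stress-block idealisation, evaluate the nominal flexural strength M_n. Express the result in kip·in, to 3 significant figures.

M_n ≈ 4550 kip·in

A_s = 4 × 1.56 = 6.24 in².
T = A_s f_y = 6.24 × 60 = 374.4 kips.
a = T/(0.85 f'_c b) = 374.4/(0.85 × 4.4 × 22.3) = 4.489 in.
M_n = T(d − a/2) = 374.4 × (14.4 − 2.2445) = 4551.0 kip·in.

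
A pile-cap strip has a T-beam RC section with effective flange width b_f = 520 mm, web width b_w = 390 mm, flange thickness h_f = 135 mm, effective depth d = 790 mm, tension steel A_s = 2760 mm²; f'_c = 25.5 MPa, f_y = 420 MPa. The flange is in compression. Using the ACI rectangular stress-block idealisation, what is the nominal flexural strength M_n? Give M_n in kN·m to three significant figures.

Tension: T = A_s f_y = 2760 × 420 = 1159200 N.
Try a within the flange: a = T/(0.85 f'_c b_f) = 1159200/(0.85 × 25.5 × 520) = 102.85 mm.
Since a = 102.85 ≤ h_f = 135 mm, the stress block lies entirely in the flange; analyse as a rectangular beam of width b_f.
M_n = T(d − a/2) = 1159200 × (790 − 51.425) = 856.16 × 10⁶ N·mm.
M_n = 856.16 kN·m.

M_n ≈ 856 kN·m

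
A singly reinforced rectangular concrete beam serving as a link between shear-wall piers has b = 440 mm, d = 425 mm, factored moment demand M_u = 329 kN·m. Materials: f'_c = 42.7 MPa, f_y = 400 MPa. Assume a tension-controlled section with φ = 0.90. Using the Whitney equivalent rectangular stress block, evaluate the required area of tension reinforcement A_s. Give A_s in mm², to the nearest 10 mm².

M_n = M_u/φ = 329/0.90 = 365.556 kN·m.
With M_n = 0.85 f'_c a b (d − a/2), solve the quadratic for a:
a = d − √(d² − 2M_n/(0.85 f'_c b)) = 425 − √(425² − 2 × 365.556×10⁶/(0.85 × 42.7 × 440)) = 57.79 mm.
A_s = 0.85 f'_c a b / f_y = 0.85 × 42.7 × 57.79 × 440 / 400 = 2307.2 mm².

A_s ≈ 2310 mm²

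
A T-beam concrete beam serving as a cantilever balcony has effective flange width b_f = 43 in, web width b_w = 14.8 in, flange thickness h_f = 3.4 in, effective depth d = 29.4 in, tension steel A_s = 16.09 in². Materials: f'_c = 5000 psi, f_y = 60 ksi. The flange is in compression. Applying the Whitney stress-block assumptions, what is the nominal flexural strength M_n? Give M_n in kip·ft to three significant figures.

Tension: T = A_s f_y = 16.09 × 60 = 965.4 kips.
Try a within the flange: a = T/(0.85 f'_c b_f) = 965.4/(0.85 × 5 × 43) = 5.283 in.
a = 5.283 > h_f = 3.4 in: the block extends into the web. Split into flange-overhang and web parts.
C_f = 0.85 f'_c (b_f − b_w) h_f = 0.85 × 5 × (43 − 14.8) × 3.4 = 407.5 kips.
Remaining web compression depth: a_w = (T − C_f)/(0.85 f'_c b_w) = (965.4 − 407.5)/(0.85 × 5 × 14.8) = 8.870 in.
M_n = C_f(d − h_f/2) + (T − C_f)(d − a_w/2) = 407.5 × (29.4 − 1.7) + 557.9 × (29.4 − 4.435) = 11287.8 + 13928.0 = 25215.8 kip·in.
M_n = 25215.8/12 = 2101.32 kip·ft.

M_n ≈ 2100 kip·ft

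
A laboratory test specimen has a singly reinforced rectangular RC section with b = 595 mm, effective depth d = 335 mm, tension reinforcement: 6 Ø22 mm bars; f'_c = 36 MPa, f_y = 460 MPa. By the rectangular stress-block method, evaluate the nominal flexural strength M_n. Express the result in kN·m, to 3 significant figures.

A_s = 6 × 380 = 2280 mm².
T = A_s f_y = 2280 × 460 = 1048800 N = 1048.8 kN.
From C = T: a = T/(0.85 f'_c b) = 1048800/(0.85 × 36 × 595) = 57.60 mm.
M_n = T(d − a/2) = 1048.8 kN × (335 − 28.8) mm = 321.14 kN·m.

M_n ≈ 321 kN·m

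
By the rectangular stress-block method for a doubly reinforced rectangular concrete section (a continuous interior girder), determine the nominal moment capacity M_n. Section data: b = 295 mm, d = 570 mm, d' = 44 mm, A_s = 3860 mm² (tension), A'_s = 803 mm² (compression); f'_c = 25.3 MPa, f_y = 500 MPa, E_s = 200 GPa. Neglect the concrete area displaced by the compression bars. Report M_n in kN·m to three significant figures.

Assume both tension and compression steel yield.
Net tension couple steel: A_s − A'_s = 3057 mm².
a = (A_s − A'_s) f_y / (0.85 f'_c b) = 1528500/(0.85 × 25.3 × 295) = 240.94 mm.
c = a/β₁ = 240.94/0.85 = 283.46 mm; ε'_s = 0.003(c − d')/c = 0.0025 ≥ f_y/E_s = 0.0025, so compression steel does yield.
M_n = (A_s − A'_s) f_y (d − a/2) + A'_s f_y (d − d') = [1528500 × (570 − 120.47) + 401500 × (570 − 44)] × 10⁻⁶ = 687.11 + 211.19 = 898.30 kN·m.

M_n ≈ 898 kN·m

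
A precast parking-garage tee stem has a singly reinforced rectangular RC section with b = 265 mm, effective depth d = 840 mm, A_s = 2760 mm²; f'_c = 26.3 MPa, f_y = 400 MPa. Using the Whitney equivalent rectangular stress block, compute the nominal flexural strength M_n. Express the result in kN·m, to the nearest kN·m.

T = A_s f_y = 2760 × 400 = 1104000 N = 1104 kN.
From C = T: a = T/(0.85 f'_c b) = 1104000/(0.85 × 26.3 × 265) = 186.36 mm.
M_n = T(d − a/2) = 1104 kN × (840 − 93.18) mm = 824.49 kN·m.

M_n ≈ 824 kN·m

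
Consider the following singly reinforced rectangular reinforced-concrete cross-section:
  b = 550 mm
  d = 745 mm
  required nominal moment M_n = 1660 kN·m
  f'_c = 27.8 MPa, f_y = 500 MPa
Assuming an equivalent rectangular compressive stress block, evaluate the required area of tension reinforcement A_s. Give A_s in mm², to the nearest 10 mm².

With M_n = 0.85 f'_c a b (d − a/2), solve the quadratic for a:
a = d − √(d² − 2M_n/(0.85 f'_c b)) = 745 − √(745² − 2 × 1660×10⁶/(0.85 × 27.8 × 550)) = 197.67 mm.
A_s = 0.85 f'_c a b / f_y = 0.85 × 27.8 × 197.67 × 550 / 500 = 5138.0 mm².

A_s ≈ 5140 mm²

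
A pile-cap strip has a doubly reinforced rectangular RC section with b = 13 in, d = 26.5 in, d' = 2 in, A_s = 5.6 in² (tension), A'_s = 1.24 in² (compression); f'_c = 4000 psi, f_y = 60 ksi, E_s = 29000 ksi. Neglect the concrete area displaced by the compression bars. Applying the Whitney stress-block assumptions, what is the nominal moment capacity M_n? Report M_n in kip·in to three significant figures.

M_n ≈ 7980 kip·in

Assume both steels yield.
a = (A_s − A'_s) f_y/(0.85 f'_c b) = (5.6 − 1.24) × 60/(0.85 × 4 × 13) = 5.919 in.
c = a/β₁ = 5.919/0.85 = 6.964 in; ε'_s = 0.003(c − d')/c = 0.0021 ≥ ε_y = 0.0021, so the compression steel yields.
M_n = (A_s − A'_s) f_y (d − a/2) + A'_s f_y (d − d') = 261.6 × (26.5 − 2.9595) + 74.4 × (26.5 − 2) = 6158.2 + 1822.8 = 7981.0 kip·in.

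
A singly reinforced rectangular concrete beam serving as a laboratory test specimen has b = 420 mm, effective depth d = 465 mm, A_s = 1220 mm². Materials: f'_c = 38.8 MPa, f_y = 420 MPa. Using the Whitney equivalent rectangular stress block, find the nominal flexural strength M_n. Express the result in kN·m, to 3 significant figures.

T = A_s f_y = 1220 × 420 = 512400 N = 512.4 kN.
From C = T: a = T/(0.85 f'_c b) = 512400/(0.85 × 38.8 × 420) = 36.99 mm.
M_n = T(d − a/2) = 512.4 kN × (465 − 18.495) mm = 228.79 kN·m.

M_n ≈ 229 kN·m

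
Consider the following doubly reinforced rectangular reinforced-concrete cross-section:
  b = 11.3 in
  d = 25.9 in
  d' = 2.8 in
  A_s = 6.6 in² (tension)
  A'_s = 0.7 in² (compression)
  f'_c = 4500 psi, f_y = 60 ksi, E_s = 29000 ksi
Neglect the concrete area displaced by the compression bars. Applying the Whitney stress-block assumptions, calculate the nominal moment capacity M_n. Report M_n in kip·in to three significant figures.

M_n ≈ 8690 kip·in

Assume both steels yield.
a = (A_s − A'_s) f_y/(0.85 f'_c b) = (6.6 − 0.7) × 60/(0.85 × 4.5 × 11.3) = 8.190 in.
c = a/β₁ = 8.190/0.825 = 9.927 in; ε'_s = 0.003(c − d')/c = 0.0022 ≥ ε_y = 0.0021, so the compression steel yields.
M_n = (A_s − A'_s) f_y (d − a/2) + A'_s f_y (d − d') = 354 × (25.9 − 4.095) + 42 × (25.9 − 2.8) = 7719.0 + 970.2 = 8689.2 kip·in.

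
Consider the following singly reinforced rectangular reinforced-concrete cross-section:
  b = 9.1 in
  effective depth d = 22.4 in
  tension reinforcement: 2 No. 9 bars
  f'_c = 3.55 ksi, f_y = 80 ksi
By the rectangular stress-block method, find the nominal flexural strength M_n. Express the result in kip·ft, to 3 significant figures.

A_s = 2 × 1 = 2 in².
T = A_s f_y = 2 × 80 = 160 kips.
a = T/(0.85 f'_c b) = 160/(0.85 × 3.55 × 9.1) = 5.827 in.
M_n = T(d − a/2) = 160 × (22.4 − 2.9135) = 3117.8 kip·in = 3117.8/12 = 259.82 kip·ft.

M_n ≈ 260 kip·ft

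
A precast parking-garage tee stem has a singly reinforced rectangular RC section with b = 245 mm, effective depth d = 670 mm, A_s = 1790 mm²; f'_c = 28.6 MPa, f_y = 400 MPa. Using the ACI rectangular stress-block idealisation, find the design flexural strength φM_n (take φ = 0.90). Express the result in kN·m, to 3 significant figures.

T = A_s f_y = 1790 × 400 = 716000 N = 716 kN.
From C = T: a = T/(0.85 f'_c b) = 716000/(0.85 × 28.6 × 245) = 120.22 mm.
M_n = T(d − a/2) = 716 kN × (670 − 60.11) mm = 436.68 kN·m.
φM_n = 0.90 × 436.68 = 393.01 kN·m.

φM_n ≈ 393 kN·m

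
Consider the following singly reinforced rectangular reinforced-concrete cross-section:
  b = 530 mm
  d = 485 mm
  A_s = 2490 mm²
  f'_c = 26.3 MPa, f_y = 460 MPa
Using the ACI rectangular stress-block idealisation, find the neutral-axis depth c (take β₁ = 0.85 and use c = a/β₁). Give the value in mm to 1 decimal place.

c ≈ 113.7 mm

T = A_s f_y = 2490 × 460 = 1145400 N = 1145.4 kN.
Setting C = 0.85 f'_c a b equal to T: a = 1145400/(0.85 × 26.3 × 530) = 96.673 mm.
With β₁ = 0.85, c = a/β₁ = 96.673/0.85 = 113.7 mm.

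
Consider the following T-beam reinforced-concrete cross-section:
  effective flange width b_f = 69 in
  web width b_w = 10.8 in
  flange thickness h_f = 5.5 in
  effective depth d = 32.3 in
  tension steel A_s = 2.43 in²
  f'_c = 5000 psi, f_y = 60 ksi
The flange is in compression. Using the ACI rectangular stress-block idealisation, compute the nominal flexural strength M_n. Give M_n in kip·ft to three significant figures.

Tension: T = A_s f_y = 2.43 × 60 = 145.8 kips.
Try a within the flange: a = T/(0.85 f'_c b_f) = 145.8/(0.85 × 5 × 69) = 0.497 in.
Since a = 0.497 ≤ h_f = 5.5 in, the stress block lies entirely in the flange; analyse as a rectangular beam of width b_f.
M_n = T(d − a/2) = 145.8 × (32.3 − 0.2485) = 4673.1 kip·in.
M_n = 4673.1/12 = 389.43 kip·ft.

M_n ≈ 389 kip·ft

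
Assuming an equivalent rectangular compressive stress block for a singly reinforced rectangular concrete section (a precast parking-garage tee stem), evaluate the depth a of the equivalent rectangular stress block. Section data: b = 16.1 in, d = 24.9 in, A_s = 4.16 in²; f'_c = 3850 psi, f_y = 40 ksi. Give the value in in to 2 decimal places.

a ≈ 3.16 in

T = A_s f_y = 4.16 × 40 = 166.4 kips.
a = T/(0.85 f'_c b) = 166.4/(0.85 × 3.85 × 16.1) = 3.16 in.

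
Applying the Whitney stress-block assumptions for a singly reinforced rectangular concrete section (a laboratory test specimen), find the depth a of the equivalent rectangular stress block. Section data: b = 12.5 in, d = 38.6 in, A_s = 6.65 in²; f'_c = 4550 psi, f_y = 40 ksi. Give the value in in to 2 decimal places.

a ≈ 5.50 in

T = A_s f_y = 6.65 × 40 = 266 kips.
a = T/(0.85 f'_c b) = 266/(0.85 × 4.55 × 12.5) = 5.50 in.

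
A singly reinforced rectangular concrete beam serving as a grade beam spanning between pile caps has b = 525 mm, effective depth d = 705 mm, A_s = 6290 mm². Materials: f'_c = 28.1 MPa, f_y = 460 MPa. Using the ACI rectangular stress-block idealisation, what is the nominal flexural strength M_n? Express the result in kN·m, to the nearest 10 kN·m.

M_n ≈ 1710 kN·m

T = A_s f_y = 6290 × 460 = 2893400 N = 2893.4 kN.
From C = T: a = T/(0.85 f'_c b) = 2893400/(0.85 × 28.1 × 525) = 230.74 mm.
M_n = T(d − a/2) = 2893.4 kN × (705 − 115.37) mm = 1706.04 kN·m.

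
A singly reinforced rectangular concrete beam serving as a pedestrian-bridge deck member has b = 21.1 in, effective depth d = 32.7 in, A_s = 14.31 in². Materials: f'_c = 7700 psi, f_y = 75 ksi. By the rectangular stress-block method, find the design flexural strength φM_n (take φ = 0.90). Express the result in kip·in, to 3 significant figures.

φM_n ≈ 27800 kip·in

T = A_s f_y = 14.31 × 75 = 1073.25 kips.
a = T/(0.85 f'_c b) = 1073.25/(0.85 × 7.7 × 21.1) = 7.772 in.
M_n = T(d − a/2) = 1073.25 × (32.7 − 3.886) = 30924.6 kip·in.
φM_n = 0.90 × 30924.6 = 27832.1 kip·in.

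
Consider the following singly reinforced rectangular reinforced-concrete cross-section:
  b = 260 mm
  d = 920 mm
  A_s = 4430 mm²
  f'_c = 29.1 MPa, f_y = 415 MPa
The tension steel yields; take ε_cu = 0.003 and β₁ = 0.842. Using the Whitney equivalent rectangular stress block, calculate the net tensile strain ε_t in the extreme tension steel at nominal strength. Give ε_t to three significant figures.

a = A_s f_y/(0.85 f'_c b) = 285.87 mm.
β₁ = 0.842, so c = a/β₁ = 285.87/0.842 = 339.51 mm.
From the linear strain diagram with ε_cu = 0.003: ε_t = 0.003 (d − c)/c = 0.003 × (920 − 339.51)/339.51 = 0.00513.
Since ε_t ≥ 0.005, the section is tension-controlled.

ε_t ≈ 0.00513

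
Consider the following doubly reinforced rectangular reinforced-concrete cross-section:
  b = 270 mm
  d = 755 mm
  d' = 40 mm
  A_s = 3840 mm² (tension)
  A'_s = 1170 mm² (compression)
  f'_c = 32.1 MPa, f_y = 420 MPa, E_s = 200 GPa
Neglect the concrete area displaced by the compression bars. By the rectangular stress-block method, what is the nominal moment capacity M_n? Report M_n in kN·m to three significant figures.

M_n ≈ 1110 kN·m

Assume both tension and compression steel yield.
Net tension couple steel: A_s − A'_s = 2670 mm².
a = (A_s − A'_s) f_y / (0.85 f'_c b) = 1121400/(0.85 × 32.1 × 270) = 152.22 mm.
c = a/β₁ = 152.22/0.821 = 185.41 mm; ε'_s = 0.003(c − d')/c = 0.0024 ≥ f_y/E_s = 0.0021, so compression steel does yield.
M_n = (A_s − A'_s) f_y (d − a/2) + A'_s f_y (d − d') = [1121400 × (755 − 76.11) + 491400 × (755 − 40)] × 10⁻⁶ = 761.31 + 351.35 = 1112.66 kN·m.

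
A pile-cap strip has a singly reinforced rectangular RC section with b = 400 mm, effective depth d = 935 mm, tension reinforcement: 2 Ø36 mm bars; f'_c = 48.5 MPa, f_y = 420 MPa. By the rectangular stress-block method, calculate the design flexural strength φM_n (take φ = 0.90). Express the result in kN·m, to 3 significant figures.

φM_n ≈ 700 kN·m

A_s = 2 × 1018 = 2036 mm².
T = A_s f_y = 2036 × 420 = 855120 N = 855.12 kN.
From C = T: a = T/(0.85 f'_c b) = 855120/(0.85 × 48.5 × 400) = 51.86 mm.
M_n = T(d − a/2) = 855.12 kN × (935 − 25.93) mm = 777.36 kN·m.
φM_n = 0.90 × 777.36 = 699.62 kN·m.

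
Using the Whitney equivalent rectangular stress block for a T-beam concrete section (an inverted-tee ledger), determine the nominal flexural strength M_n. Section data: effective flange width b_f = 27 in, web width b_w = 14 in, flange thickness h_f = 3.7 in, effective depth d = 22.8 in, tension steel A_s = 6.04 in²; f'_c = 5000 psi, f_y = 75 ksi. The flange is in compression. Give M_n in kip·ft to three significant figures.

Tension: T = A_s f_y = 6.04 × 75 = 453 kips.
Try a within the flange: a = T/(0.85 f'_c b_f) = 453/(0.85 × 5 × 27) = 3.948 in.
a = 3.948 > h_f = 3.7 in: the block extends into the web. Split into flange-overhang and web parts.
C_f = 0.85 f'_c (b_f − b_w) h_f = 0.85 × 5 × (27 − 14) × 3.7 = 204.4 kips.
Remaining web compression depth: a_w = (T − C_f)/(0.85 f'_c b_w) = (453 − 204.4)/(0.85 × 5 × 14) = 4.178 in.
M_n = C_f(d − h_f/2) + (T − C_f)(d − a_w/2) = 204.4 × (22.8 − 1.85) + 248.6 × (22.8 − 2.089) = 4282.2 + 5148.8 = 9431.0 kip·in.
M_n = 9431.0/12 = 785.92 kip·ft.

M_n ≈ 786 kip·ft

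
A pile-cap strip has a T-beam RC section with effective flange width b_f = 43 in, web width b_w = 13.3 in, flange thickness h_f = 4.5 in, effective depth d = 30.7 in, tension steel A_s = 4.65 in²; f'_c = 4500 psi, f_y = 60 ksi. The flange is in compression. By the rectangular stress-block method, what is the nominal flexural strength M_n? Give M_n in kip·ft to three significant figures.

M_n ≈ 694 kip·ft

Tension: T = A_s f_y = 4.65 × 60 = 279 kips.
Try a within the flange: a = T/(0.85 f'_c b_f) = 279/(0.85 × 4.5 × 43) = 1.696 in.
Since a = 1.696 ≤ h_f = 4.5 in, the stress block lies entirely in the flange; analyse as a rectangular beam of width b_f.
M_n = T(d − a/2) = 279 × (30.7 − 0.848) = 8328.7 kip·in.
M_n = 8328.7/12 = 694.06 kip·ft.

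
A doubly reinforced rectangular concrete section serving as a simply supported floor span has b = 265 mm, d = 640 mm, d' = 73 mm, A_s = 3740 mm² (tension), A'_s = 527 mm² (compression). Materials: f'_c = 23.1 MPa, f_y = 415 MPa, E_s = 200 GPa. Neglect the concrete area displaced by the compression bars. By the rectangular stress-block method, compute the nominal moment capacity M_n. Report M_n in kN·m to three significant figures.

M_n ≈ 807 kN·m

Assume both tension and compression steel yield.
Net tension couple steel: A_s − A'_s = 3213 mm².
a = (A_s − A'_s) f_y / (0.85 f'_c b) = 1333395/(0.85 × 23.1 × 265) = 256.26 mm.
c = a/β₁ = 256.26/0.85 = 301.48 mm; ε'_s = 0.003(c − d')/c = 0.0023 ≥ f_y/E_s = 0.0021, so compression steel does yield.
M_n = (A_s − A'_s) f_y (d − a/2) + A'_s f_y (d − d') = [1333395 × (640 − 128.13) + 218705 × (640 − 73)] × 10⁻⁶ = 682.52 + 124.01 = 806.53 kN·m.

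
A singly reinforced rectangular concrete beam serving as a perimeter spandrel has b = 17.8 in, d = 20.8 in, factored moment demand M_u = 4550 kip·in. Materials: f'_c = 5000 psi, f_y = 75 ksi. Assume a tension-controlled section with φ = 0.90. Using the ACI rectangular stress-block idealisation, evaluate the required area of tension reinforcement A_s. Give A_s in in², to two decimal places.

M_n = M_u/φ = 4550/0.90 = 5055.56 kip·in.
From M_n = 0.85 f'_c a b (d − a/2):
a = d − √(d² − 2M_n/(0.85 f'_c b)) = 20.8 − √(20.8² − 2 × 5055.56/(0.85 × 5 × 17.8)) = 3.509 in.
A_s = 0.85 f'_c a b / f_y = 0.85 × 5 × 3.509 × 17.8 / 75 = 3.539 in².

A_s ≈ 3.54 in²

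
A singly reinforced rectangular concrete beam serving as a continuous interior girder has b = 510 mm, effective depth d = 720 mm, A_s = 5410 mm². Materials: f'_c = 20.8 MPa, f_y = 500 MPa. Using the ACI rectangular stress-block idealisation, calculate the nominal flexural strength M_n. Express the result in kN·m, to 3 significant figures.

T = A_s f_y = 5410 × 500 = 2705000 N = 2705 kN.
From C = T: a = T/(0.85 f'_c b) = 2705000/(0.85 × 20.8 × 510) = 300.00 mm.
M_n = T(d − a/2) = 2705 kN × (720 − 150) mm = 1541.85 kN·m.

M_n ≈ 1540 kN·m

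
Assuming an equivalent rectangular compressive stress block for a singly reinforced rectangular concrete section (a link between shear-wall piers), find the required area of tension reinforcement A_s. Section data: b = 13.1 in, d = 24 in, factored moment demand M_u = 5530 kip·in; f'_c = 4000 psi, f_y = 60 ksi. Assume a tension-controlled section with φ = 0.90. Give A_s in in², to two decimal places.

M_n = M_u/φ = 5530/0.90 = 6144.44 kip·in.
From M_n = 0.85 f'_c a b (d − a/2):
a = d − √(d² − 2M_n/(0.85 f'_c b)) = 24 − √(24² − 2 × 6144.44/(0.85 × 4 × 13.1)) = 6.677 in.
A_s = 0.85 f'_c a b / f_y = 0.85 × 4 × 6.677 × 13.1 / 60 = 4.957 in².

A_s ≈ 4.96 in²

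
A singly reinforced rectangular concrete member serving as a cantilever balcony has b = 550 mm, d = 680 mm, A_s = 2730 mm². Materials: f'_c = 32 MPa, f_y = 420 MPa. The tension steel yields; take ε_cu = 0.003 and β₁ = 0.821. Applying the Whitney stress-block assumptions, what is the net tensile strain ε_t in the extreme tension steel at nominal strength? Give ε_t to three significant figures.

a = A_s f_y/(0.85 f'_c b) = 76.64 mm.
β₁ = 0.821, so c = a/β₁ = 76.64/0.821 = 93.35 mm.
From the linear strain diagram with ε_cu = 0.003: ε_t = 0.003 (d − c)/c = 0.003 × (680 − 93.35)/93.35 = 0.0189.
Since ε_t ≥ 0.005, the section is tension-controlled.

ε_t ≈ 0.0189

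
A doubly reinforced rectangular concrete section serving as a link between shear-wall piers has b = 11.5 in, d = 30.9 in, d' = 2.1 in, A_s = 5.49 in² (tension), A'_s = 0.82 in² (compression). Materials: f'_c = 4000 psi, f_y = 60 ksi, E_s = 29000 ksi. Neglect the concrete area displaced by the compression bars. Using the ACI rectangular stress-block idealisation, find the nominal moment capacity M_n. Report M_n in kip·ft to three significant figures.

M_n ≈ 756 kip·ft

Assume both steels yield.
a = (A_s − A'_s) f_y/(0.85 f'_c b) = (5.49 − 0.82) × 60/(0.85 × 4 × 11.5) = 7.166 in.
c = a/β₁ = 7.166/0.85 = 8.431 in; ε'_s = 0.003(c − d')/c = 0.0023 ≥ ε_y = 0.0021, so the compression steel yields.
M_n = (A_s − A'_s) f_y (d − a/2) + A'_s f_y (d − d') = 280.2 × (30.9 − 3.583) + 49.2 × (30.9 − 2.1) = 7654.2 + 1417.0 = 9071.2 kip·in = 9071.2/12 = 755.93 kip·ft.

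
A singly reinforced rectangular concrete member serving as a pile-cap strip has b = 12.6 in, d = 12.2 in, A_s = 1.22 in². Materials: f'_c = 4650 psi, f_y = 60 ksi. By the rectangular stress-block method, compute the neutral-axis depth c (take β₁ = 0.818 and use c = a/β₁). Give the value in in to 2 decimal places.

c ≈ 1.80 in

T = A_s f_y = 1.22 × 60 = 73.2 kips.
a = T/(0.85 f'_c b) = 73.2/(0.85 × 4.65 × 12.6) = 1.4698 in.
With β₁ = 0.818, c = a/β₁ = 1.4698/0.818 = 1.80 in.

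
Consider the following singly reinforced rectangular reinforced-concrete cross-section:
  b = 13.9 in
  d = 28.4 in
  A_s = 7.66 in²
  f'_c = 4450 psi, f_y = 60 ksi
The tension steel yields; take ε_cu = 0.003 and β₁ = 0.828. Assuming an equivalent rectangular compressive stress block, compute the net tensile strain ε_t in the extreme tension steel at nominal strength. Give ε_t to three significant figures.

a = A_s f_y/(0.85 f'_c b) = 8.742 in.
β₁ = 0.828, so c = a/β₁ = 8.742/0.828 = 10.558 in.
From the linear strain diagram with ε_cu = 0.003: ε_t = 0.003 (d − c)/c = 0.003 × (28.4 − 10.558)/10.558 = 0.00507.
Since ε_t ≥ 0.005, the section is tension-controlled.

ε_t ≈ 0.00507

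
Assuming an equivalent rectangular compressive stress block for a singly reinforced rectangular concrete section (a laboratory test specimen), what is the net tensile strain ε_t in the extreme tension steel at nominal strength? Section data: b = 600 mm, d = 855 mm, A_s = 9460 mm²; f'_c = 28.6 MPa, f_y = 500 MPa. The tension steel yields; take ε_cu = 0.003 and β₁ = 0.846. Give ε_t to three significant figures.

a = A_s f_y/(0.85 f'_c b) = 324.28 mm.
β₁ = 0.846, so c = a/β₁ = 324.28/0.846 = 383.31 mm.
From the linear strain diagram with ε_cu = 0.003: ε_t = 0.003 (d − c)/c = 0.003 × (855 − 383.31)/383.31 = 0.00369.
ε_t < 0.004 — the section is over-reinforced for flexure under ACI limits.

ε_t ≈ 0.00369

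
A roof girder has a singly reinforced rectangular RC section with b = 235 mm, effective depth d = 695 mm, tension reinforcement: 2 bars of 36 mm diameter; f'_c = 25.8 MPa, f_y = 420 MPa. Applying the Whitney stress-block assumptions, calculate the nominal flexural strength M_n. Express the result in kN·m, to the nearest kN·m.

M_n ≈ 523 kN·m

A_s = 2 × 1018 = 2036 mm².
T = A_s f_y = 2036 × 420 = 855120 N = 855.12 kN.
From C = T: a = T/(0.85 f'_c b) = 855120/(0.85 × 25.8 × 235) = 165.93 mm.
M_n = T(d − a/2) = 855.12 kN × (695 − 82.965) mm = 523.36 kN·m.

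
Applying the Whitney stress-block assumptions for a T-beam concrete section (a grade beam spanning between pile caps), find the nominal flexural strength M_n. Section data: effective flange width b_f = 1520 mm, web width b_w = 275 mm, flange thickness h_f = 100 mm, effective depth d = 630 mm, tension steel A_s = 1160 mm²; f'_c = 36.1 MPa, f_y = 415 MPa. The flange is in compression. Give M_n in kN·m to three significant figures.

M_n ≈ 301 kN·m

Tension: T = A_s f_y = 1160 × 415 = 481400 N.
Try a within the flange: a = T/(0.85 f'_c b_f) = 481400/(0.85 × 36.1 × 1520) = 10.32 mm.
Since a = 10.32 ≤ h_f = 100 mm, the stress block lies entirely in the flange; analyse as a rectangular beam of width b_f.
M_n = T(d − a/2) = 481400 × (630 − 5.16) = 300.80 × 10⁶ N·mm.
M_n = 300.80 kN·m.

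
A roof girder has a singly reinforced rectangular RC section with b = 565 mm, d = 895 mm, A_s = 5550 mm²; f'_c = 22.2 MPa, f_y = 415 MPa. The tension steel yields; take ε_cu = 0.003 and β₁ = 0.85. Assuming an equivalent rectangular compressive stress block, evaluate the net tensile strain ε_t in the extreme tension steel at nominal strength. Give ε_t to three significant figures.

ε_t ≈ 0.00756

a = A_s f_y/(0.85 f'_c b) = 216.03 mm.
β₁ = 0.85, so c = a/β₁ = 216.03/0.85 = 254.15 mm.
From the linear strain diagram with ε_cu = 0.003: ε_t = 0.003 (d − c)/c = 0.003 × (895 − 254.15)/254.15 = 0.00756.
Since ε_t ≥ 0.005, the section is tension-controlled.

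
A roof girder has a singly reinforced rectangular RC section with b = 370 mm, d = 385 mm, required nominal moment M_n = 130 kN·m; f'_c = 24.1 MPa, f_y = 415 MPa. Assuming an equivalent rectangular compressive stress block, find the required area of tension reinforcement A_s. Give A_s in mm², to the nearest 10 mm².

With M_n = 0.85 f'_c a b (d − a/2), solve the quadratic for a:
a = d − √(d² − 2M_n/(0.85 f'_c b)) = 385 − √(385² − 2 × 130×10⁶/(0.85 × 24.1 × 370)) = 47.48 mm.
A_s = 0.85 f'_c a b / f_y = 0.85 × 24.1 × 47.48 × 370 / 415 = 867.2 mm².

A_s ≈ 870 mm²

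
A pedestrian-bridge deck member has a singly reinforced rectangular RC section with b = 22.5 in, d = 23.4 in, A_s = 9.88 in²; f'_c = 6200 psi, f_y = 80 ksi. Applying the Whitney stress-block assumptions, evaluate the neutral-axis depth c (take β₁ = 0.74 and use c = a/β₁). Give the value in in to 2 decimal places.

T = A_s f_y = 9.88 × 80 = 790.4 kips.
a = T/(0.85 f'_c b) = 790.4/(0.85 × 6.2 × 22.5) = 6.6658 in.
With β₁ = 0.74, c = a/β₁ = 6.6658/0.74 = 9.01 in.

c ≈ 9.01 in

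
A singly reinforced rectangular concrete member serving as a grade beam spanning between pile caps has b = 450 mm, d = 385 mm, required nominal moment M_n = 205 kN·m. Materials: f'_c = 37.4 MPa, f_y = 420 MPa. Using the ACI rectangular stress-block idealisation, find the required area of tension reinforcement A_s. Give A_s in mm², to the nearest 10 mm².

A_s ≈ 1340 mm²

With M_n = 0.85 f'_c a b (d − a/2), solve the quadratic for a:
a = d − √(d² − 2M_n/(0.85 f'_c b)) = 385 − √(385² − 2 × 205×10⁶/(0.85 × 37.4 × 450)) = 39.22 mm.
A_s = 0.85 f'_c a b / f_y = 0.85 × 37.4 × 39.22 × 450 / 420 = 1335.9 mm².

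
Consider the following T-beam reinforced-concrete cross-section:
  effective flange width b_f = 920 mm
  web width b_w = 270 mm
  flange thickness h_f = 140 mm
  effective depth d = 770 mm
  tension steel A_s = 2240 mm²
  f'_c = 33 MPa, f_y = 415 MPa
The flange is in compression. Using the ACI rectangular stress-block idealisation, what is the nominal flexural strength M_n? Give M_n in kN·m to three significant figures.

Tension: T = A_s f_y = 2240 × 415 = 929600 N.
Try a within the flange: a = T/(0.85 f'_c b_f) = 929600/(0.85 × 33 × 920) = 36.02 mm.
Since a = 36.02 ≤ h_f = 140 mm, the stress block lies entirely in the flange; analyse as a rectangular beam of width b_f.
M_n = T(d − a/2) = 929600 × (770 − 18.01) = 699.05 × 10⁶ N·mm.
M_n = 699.05 kN·m.

M_n ≈ 699 kN·m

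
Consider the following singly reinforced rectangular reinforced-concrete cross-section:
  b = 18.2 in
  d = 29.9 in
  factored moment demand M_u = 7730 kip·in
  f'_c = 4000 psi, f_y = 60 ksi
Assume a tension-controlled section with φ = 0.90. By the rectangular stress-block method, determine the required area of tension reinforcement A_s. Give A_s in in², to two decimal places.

A_s ≈ 5.23 in²

M_n = M_u/φ = 7730/0.90 = 8588.89 kip·in.
From M_n = 0.85 f'_c a b (d − a/2):
a = d − √(d² − 2M_n/(0.85 f'_c b)) = 29.9 − √(29.9² − 2 × 8588.89/(0.85 × 4 × 18.2)) = 5.072 in.
A_s = 0.85 f'_c a b / f_y = 0.85 × 4 × 5.072 × 18.2 / 60 = 5.231 in².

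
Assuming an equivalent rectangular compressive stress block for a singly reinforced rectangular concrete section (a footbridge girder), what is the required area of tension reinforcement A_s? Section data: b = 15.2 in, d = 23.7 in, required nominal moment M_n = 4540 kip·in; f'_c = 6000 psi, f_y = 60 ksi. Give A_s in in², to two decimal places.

From M_n = 0.85 f'_c a b (d − a/2):
a = d − √(d² − 2M_n/(0.85 f'_c b)) = 23.7 − √(23.7² − 2 × 4540/(0.85 × 6 × 15.2)) = 2.615 in.
A_s = 0.85 f'_c a b / f_y = 0.85 × 6 × 2.615 × 15.2 / 60 = 3.379 in².

A_s ≈ 3.38 in²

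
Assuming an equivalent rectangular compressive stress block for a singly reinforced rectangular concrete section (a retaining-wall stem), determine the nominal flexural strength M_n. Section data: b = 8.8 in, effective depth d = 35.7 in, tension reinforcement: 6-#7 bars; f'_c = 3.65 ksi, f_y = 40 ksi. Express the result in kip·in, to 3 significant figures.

A_s = 6 × 0.6 = 3.6 in².
T = A_s f_y = 3.6 × 40 = 144 kips.
a = T/(0.85 f'_c b) = 144/(0.85 × 3.65 × 8.8) = 5.274 in.
M_n = T(d − a/2) = 144 × (35.7 − 2.637) = 4761.1 kip·in.

M_n ≈ 4760 kip·in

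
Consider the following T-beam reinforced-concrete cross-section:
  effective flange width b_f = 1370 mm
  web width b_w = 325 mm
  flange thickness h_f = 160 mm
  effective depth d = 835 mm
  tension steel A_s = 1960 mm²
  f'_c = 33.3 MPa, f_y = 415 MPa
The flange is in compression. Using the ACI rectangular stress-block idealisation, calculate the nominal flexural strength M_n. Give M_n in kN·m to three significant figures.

Tension: T = A_s f_y = 1960 × 415 = 813400 N.
Try a within the flange: a = T/(0.85 f'_c b_f) = 813400/(0.85 × 33.3 × 1370) = 20.98 mm.
Since a = 20.98 ≤ h_f = 160 mm, the stress block lies entirely in the flange; analyse as a rectangular beam of width b_f.
M_n = T(d − a/2) = 813400 × (835 − 10.49) = 670.66 × 10⁶ N·mm.
M_n = 670.66 kN·m.

M_n ≈ 671 kN·m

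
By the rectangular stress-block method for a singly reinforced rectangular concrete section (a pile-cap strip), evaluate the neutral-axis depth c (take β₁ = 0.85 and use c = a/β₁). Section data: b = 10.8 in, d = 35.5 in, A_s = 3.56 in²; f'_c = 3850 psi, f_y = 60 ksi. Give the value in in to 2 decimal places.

c ≈ 7.11 in

T = A_s f_y = 3.56 × 60 = 213.6 kips.
a = T/(0.85 f'_c b) = 213.6/(0.85 × 3.85 × 10.8) = 6.0436 in.
With β₁ = 0.85, c = a/β₁ = 6.0436/0.85 = 7.11 in.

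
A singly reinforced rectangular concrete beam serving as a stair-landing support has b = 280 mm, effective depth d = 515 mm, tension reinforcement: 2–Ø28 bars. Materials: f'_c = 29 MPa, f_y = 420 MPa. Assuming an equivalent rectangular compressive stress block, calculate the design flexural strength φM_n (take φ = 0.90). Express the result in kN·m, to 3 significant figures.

A_s = 2 × 616 = 1232 mm².
T = A_s f_y = 1232 × 420 = 517440 N = 517.44 kN.
From C = T: a = T/(0.85 f'_c b) = 517440/(0.85 × 29 × 280) = 74.97 mm.
M_n = T(d − a/2) = 517.44 kN × (515 − 37.485) mm = 247.09 kN·m.
φM_n = 0.90 × 247.09 = 222.38 kN·m.

φM_n ≈ 222 kN·m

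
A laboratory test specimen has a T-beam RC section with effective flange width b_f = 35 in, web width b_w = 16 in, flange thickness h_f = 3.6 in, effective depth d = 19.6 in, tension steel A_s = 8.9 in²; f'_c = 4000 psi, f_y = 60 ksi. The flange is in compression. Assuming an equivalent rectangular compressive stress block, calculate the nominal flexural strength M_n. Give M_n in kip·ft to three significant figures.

M_n ≈ 768 kip·ft

Tension: T = A_s f_y = 8.9 × 60 = 534 kips.
Try a within the flange: a = T/(0.85 f'_c b_f) = 534/(0.85 × 4 × 35) = 4.487 in.
a = 4.487 > h_f = 3.6 in: the block extends into the web. Split into flange-overhang and web parts.
C_f = 0.85 f'_c (b_f − b_w) h_f = 0.85 × 4 × (35 − 16) × 3.6 = 232.6 kips.
Remaining web compression depth: a_w = (T − C_f)/(0.85 f'_c b_w) = (534 − 232.6)/(0.85 × 4 × 16) = 5.540 in.
M_n = C_f(d − h_f/2) + (T − C_f)(d − a_w/2) = 232.6 × (19.6 − 1.8) + 301.4 × (19.6 − 2.77) = 4140.3 + 5072.6 = 9212.9 kip·in.
M_n = 9212.9/12 = 767.74 kip·ft.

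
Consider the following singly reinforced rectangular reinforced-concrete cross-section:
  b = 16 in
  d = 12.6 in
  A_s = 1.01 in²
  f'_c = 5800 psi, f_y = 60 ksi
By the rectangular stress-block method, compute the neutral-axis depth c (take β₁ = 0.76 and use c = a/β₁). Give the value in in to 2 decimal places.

c ≈ 1.01 in

T = A_s f_y = 1.01 × 60 = 60.6 kips.
a = T/(0.85 f'_c b) = 60.6/(0.85 × 5.8 × 16) = 0.7683 in.
With β₁ = 0.76, c = a/β₁ = 0.7683/0.76 = 1.01 in.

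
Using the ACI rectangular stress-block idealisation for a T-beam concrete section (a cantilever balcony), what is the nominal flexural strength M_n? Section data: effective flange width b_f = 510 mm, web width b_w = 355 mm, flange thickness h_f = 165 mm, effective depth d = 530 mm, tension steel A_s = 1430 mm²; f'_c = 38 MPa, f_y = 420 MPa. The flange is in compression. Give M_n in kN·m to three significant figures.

Tension: T = A_s f_y = 1430 × 420 = 600600 N.
Try a within the flange: a = T/(0.85 f'_c b_f) = 600600/(0.85 × 38 × 510) = 36.46 mm.
Since a = 36.46 ≤ h_f = 165 mm, the stress block lies entirely in the flange; analyse as a rectangular beam of width b_f.
M_n = T(d − a/2) = 600600 × (530 − 18.23) = 307.37 × 10⁶ N·mm.
M_n = 307.37 kN·m.

M_n ≈ 307 kN·m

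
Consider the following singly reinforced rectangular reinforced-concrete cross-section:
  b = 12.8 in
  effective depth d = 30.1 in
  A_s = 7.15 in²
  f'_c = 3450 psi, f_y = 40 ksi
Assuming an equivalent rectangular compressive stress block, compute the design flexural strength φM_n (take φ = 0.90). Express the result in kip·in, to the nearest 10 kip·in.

T = A_s f_y = 7.15 × 40 = 286 kips.
a = T/(0.85 f'_c b) = 286/(0.85 × 3.45 × 12.8) = 7.619 in.
M_n = T(d − a/2) = 286 × (30.1 − 3.8095) = 7519.1 kip·in.
φM_n = 0.90 × 7519.1 = 6767.2 kip·in.

φM_n ≈ 6770 kip·in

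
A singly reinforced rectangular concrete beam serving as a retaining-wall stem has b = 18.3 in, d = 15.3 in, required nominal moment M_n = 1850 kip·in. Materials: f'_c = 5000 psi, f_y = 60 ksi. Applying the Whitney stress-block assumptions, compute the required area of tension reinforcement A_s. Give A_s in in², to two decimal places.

From M_n = 0.85 f'_c a b (d − a/2):
a = d − √(d² − 2M_n/(0.85 f'_c b)) = 15.3 − √(15.3² − 2 × 1850/(0.85 × 5 × 18.3)) = 1.643 in.
A_s = 0.85 f'_c a b / f_y = 0.85 × 5 × 1.643 × 18.3 / 60 = 2.130 in².

A_s ≈ 2.13 in²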